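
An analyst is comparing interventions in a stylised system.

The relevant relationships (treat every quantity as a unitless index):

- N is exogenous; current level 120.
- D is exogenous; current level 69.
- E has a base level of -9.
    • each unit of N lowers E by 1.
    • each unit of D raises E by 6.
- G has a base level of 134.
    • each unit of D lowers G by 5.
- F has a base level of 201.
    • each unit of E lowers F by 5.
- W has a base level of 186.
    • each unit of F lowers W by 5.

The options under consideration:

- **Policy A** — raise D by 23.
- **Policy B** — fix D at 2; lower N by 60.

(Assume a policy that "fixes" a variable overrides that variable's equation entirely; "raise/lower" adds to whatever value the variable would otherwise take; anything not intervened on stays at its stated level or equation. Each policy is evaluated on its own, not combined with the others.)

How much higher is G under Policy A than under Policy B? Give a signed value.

Policy A (D + 23):
  D = 69 + 23 = 92
  G = 134 − 5·92 = -326
Policy B (D := 2, N − 60):
  D = 2
  G = 134 − 5·2 = 124
G: -326 − 124 = -450

-450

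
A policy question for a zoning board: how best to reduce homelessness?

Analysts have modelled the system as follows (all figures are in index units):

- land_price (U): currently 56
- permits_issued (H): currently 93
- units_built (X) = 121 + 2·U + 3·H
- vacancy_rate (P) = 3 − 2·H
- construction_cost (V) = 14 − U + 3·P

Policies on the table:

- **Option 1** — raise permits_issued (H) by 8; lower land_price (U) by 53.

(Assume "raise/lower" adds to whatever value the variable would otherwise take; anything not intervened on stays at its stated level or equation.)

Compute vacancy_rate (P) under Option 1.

-199

Option 1 (H + 8, U − 53):
  H = 93 + 8 = 101
  P = 3 − 2·101 = -199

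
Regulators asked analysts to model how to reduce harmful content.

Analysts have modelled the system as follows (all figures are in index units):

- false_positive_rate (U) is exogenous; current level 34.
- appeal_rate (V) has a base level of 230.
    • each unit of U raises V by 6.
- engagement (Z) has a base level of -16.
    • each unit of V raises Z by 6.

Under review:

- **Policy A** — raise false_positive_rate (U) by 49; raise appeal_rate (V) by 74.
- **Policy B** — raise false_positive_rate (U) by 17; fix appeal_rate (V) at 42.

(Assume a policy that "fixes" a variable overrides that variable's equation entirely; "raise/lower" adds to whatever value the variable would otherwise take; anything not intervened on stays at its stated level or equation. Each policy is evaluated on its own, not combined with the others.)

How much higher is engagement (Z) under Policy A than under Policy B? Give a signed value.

Policy A (U + 49, V + 74):
  U = 34 + 49 = 83
  V = 230 + 6·83 (+74 from intervention) = 802
  Z = -16 + 6·802 = 4796
Policy B (U + 17, V := 42):
  U = 34 + 17 = 51
  V = 42
  Z = -16 + 6·42 = 236
Z: 4796 − 236 = 4560

4560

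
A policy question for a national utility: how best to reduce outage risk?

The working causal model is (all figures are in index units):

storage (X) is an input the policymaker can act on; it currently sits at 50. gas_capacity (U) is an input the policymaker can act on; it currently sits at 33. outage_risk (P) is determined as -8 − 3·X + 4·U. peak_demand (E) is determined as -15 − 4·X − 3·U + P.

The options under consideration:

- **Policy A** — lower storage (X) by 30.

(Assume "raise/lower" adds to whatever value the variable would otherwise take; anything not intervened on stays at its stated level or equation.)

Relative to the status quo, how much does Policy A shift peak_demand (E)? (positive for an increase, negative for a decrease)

Baseline:
  X = 50
  U = 33
  P = -8 − 3·50 + 4·33 = -26
  E = -15 − 4·50 − 3·33 + (-26) = -340
Policy A (X − 30):
  X = 50 − 30 = 20
  U = 33
  P = -8 − 3·20 + 4·33 = 64
  E = -15 − 4·20 − 3·33 + 64 = -130
Change in E: -130 − (-340) = 210

210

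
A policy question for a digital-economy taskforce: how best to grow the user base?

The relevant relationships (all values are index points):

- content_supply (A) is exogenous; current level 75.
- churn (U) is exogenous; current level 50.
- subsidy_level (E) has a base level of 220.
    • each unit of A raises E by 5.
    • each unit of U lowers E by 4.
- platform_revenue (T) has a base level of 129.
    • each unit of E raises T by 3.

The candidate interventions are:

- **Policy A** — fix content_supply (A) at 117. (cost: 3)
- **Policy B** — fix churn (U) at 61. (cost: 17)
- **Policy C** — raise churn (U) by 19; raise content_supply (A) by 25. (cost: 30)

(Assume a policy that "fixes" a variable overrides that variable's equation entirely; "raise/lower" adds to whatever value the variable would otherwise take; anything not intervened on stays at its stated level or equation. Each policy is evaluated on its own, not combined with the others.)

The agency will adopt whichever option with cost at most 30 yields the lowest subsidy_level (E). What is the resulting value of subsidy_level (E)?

Policy A (A := 117):
  A = 117
  U = 50
  E = 220 + 5·117 − 4·50 = 605
Policy B (U := 61):
  A = 75
  U = 61
  E = 220 + 5·75 − 4·61 = 351
Policy C (U + 19, A + 25):
  A = 75 + 25 = 100
  U = 50 + 19 = 69
  E = 220 + 5·100 − 4·69 = 444
Comparing — Policy A: E=605, Policy B: E=351, Policy C: E=444. Lowest is 351 (Policy B).

351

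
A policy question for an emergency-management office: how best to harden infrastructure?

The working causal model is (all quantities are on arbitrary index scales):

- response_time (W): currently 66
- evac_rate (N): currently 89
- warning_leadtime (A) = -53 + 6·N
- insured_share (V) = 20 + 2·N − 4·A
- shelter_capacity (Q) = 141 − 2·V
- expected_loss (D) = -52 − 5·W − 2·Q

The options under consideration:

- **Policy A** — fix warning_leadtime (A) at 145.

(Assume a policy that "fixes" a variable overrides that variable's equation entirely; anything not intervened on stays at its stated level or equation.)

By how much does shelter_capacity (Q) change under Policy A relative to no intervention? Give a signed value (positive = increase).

Baseline:
  N = 89
  A = -53 + 6·89 = 481
  V = 20 + 2·89 − 4·481 = -1726
  Q = 141 − 2·(-1726) = 3593
Policy A (A := 145):
  N = 89
  A = 145
  V = 20 + 2·89 − 4·145 = -382
  Q = 141 − 2·(-382) = 905
Change in Q: 905 − 3593 = -2688

-2688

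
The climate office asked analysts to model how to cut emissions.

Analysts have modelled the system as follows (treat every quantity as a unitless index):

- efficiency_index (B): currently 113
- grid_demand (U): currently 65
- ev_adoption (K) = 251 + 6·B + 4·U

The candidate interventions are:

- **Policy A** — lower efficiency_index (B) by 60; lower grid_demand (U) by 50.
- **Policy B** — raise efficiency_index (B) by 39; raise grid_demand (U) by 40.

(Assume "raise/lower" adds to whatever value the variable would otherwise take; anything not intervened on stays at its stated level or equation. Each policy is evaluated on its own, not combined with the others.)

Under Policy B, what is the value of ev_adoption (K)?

1583

Policy B (B + 39, U + 40):
  B = 113 + 39 = 152
  U = 65 + 40 = 105
  K = 251 + 6·152 + 4·105 = 1583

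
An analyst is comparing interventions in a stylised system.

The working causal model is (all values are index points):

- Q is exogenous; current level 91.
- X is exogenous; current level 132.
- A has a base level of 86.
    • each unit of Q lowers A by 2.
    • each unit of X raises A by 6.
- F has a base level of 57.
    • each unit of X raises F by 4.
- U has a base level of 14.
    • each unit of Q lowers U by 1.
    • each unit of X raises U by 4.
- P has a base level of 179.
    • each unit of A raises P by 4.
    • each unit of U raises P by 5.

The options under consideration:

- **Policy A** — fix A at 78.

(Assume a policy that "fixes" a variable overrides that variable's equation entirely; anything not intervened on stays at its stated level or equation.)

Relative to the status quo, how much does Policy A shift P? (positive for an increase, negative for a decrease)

Baseline:
  Q = 91
  X = 132
  A = 86 − 2·91 + 6·132 = 696
  U = 14 − 91 + 4·132 = 451
  P = 179 + 4·696 + 5·451 = 5218
Policy A (A := 78):
  Q = 91
  X = 132
  A = 78
  U = 14 − 91 + 4·132 = 451
  P = 179 + 4·78 + 5·451 = 2746
Change in P: 2746 − 5218 = -2472

-2472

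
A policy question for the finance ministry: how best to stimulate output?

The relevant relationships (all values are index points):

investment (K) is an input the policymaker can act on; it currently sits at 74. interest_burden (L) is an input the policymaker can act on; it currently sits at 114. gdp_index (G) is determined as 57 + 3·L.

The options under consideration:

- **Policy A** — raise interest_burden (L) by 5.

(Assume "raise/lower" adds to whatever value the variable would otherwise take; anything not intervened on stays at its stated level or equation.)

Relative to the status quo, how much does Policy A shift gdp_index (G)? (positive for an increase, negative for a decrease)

15

Baseline:
  L = 114
  G = 57 + 3·114 = 399
Policy A (L + 5):
  L = 114 + 5 = 119
  G = 57 + 3·119 = 414
Change in G: 414 − 399 = 15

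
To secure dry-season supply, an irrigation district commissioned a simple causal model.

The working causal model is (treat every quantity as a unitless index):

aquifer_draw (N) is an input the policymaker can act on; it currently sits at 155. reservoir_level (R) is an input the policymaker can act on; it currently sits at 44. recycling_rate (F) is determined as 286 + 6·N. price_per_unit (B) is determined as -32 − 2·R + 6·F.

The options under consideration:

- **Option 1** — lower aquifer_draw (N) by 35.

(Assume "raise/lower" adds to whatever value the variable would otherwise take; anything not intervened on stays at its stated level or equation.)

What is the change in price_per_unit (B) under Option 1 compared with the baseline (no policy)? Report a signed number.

Baseline:
  N = 155
  R = 44
  F = 286 + 6·155 = 1216
  B = -32 − 2·44 + 6·1216 = 7176
Option 1 (N − 35):
  N = 155 − 35 = 120
  R = 44
  F = 286 + 6·120 = 1006
  B = -32 − 2·44 + 6·1006 = 5916
Change in B: 5916 − 7176 = -1260

-1260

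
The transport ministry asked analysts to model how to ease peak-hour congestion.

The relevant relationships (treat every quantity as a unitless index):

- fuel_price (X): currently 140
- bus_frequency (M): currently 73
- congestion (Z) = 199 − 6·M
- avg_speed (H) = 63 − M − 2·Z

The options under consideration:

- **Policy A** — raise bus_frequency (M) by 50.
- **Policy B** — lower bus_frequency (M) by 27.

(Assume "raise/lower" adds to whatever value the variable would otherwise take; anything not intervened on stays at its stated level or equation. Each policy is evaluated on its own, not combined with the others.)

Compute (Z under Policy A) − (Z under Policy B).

-462

Policy A (M + 50):
  M = 73 + 50 = 123
  Z = 199 − 6·123 = -539
Policy B (M − 27):
  M = 73 − 27 = 46
  Z = 199 − 6·46 = -77
Z: -539 − (-77) = -462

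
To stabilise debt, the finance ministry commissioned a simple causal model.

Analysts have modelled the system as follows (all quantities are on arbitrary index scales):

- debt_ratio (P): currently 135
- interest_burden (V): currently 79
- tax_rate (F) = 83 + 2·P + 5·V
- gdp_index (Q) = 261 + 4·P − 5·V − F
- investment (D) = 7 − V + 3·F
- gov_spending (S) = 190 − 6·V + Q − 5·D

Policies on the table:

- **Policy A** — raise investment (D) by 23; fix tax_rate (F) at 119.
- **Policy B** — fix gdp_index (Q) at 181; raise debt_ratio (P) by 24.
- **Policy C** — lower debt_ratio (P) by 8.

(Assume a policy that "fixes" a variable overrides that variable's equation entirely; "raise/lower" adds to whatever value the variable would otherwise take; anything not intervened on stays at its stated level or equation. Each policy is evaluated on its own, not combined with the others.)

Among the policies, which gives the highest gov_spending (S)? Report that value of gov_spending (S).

-1537

Policy A (D + 23, F := 119):
  P = 135
  V = 79
  F = 119
  Q = 261 + 4·135 − 5·79 − 119 = 287
  D = 7 − 79 + 3·119 (+23 from intervention) = 308
  S = 190 − 6·79 + 287 − 5·308 = -1537
Policy B (Q := 181, P + 24):
  P = 135 + 24 = 159
  V = 79
  F = 83 + 2·159 + 5·79 = 796
  Q = 181
  D = 7 − 79 + 3·796 = 2316
  S = 190 − 6·79 + 181 − 5·2316 = -11683
Policy C (P − 8):
  P = 135 − 8 = 127
  V = 79
  F = 83 + 2·127 + 5·79 = 732
  Q = 261 + 4·127 − 5·79 − 732 = -358
  D = 7 − 79 + 3·732 = 2124
  S = 190 − 6·79 + (-358) − 5·2124 = -11262
Comparing — Policy A: S=-1537, Policy B: S=-11683, Policy C: S=-11262. Highest is -1537 (Policy A).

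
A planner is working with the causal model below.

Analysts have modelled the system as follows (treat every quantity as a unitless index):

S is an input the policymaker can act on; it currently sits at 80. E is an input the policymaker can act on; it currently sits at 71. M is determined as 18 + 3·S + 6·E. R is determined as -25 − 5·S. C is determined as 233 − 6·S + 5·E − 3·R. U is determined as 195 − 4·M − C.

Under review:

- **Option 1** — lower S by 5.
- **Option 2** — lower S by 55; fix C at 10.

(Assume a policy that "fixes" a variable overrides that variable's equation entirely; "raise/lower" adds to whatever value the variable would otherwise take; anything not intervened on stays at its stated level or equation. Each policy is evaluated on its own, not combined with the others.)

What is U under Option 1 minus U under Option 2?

-1928

Option 1 (S − 5):
  S = 80 − 5 = 75
  E = 71
  M = 18 + 3·75 + 6·71 = 669
  R = -25 − 5·75 = -400
  C = 233 − 6·75 + 5·71 − 3·(-400) = 1338
  U = 195 − 4·669 − 1338 = -3819
Option 2 (S − 55, C := 10):
  S = 80 − 55 = 25
  E = 71
  M = 18 + 3·25 + 6·71 = 519
  R = -25 − 5·25 = -150
  C = 10
  U = 195 − 4·519 − 10 = -1891
U: -3819 − (-1891) = -1928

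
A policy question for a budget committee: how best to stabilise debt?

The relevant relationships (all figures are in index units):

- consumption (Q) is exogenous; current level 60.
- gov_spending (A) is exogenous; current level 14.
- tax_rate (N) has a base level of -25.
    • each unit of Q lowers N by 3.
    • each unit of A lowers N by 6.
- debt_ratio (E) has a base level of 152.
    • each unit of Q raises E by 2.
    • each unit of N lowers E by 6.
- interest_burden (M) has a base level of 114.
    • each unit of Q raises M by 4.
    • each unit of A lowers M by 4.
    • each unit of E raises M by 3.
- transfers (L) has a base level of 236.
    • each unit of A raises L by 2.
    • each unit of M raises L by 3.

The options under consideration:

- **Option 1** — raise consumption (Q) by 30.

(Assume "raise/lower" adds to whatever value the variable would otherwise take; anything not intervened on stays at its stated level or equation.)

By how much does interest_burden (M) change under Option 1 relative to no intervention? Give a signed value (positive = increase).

Baseline:
  Q = 60
  A = 14
  N = -25 − 3·60 − 6·14 = -289
  E = 152 + 2·60 − 6·(-289) = 2006
  M = 114 + 4·60 − 4·14 + 3·2006 = 6316
Option 1 (Q + 30):
  Q = 60 + 30 = 90
  A = 14
  N = -25 − 3·90 − 6·14 = -379
  E = 152 + 2·90 − 6·(-379) = 2606
  M = 114 + 4·90 − 4·14 + 3·2606 = 8236
Change in M: 8236 − 6316 = 1920

1920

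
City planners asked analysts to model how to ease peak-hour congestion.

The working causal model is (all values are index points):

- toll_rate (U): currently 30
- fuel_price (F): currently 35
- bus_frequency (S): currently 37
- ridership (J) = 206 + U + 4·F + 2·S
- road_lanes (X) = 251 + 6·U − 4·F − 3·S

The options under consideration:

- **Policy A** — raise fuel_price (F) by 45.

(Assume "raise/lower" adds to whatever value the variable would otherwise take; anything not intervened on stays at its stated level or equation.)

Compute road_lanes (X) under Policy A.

Policy A (F + 45):
  U = 30
  F = 35 + 45 = 80
  S = 37
  X = 251 + 6·30 − 4·80 − 3·37 = 0

0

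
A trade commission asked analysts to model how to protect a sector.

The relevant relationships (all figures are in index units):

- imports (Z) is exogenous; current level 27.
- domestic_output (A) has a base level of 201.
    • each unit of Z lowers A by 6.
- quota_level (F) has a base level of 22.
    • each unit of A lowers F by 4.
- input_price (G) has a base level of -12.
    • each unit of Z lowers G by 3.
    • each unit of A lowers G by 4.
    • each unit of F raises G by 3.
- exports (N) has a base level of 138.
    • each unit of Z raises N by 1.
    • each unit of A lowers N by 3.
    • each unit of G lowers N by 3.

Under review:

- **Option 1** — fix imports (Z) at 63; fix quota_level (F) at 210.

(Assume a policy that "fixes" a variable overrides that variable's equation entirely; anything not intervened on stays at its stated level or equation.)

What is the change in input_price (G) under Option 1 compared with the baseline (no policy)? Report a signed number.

1788

Baseline:
  Z = 27
  A = 201 − 6·27 = 39
  F = 22 − 4·39 = -134
  G = -12 − 3·27 − 4·39 + 3·(-134) = -651
Option 1 (Z := 63, F := 210):
  Z = 63
  A = 201 − 6·63 = -177
  F = 210
  G = -12 − 3·63 − 4·(-177) + 3·210 = 1137
Change in G: 1137 − (-651) = 1788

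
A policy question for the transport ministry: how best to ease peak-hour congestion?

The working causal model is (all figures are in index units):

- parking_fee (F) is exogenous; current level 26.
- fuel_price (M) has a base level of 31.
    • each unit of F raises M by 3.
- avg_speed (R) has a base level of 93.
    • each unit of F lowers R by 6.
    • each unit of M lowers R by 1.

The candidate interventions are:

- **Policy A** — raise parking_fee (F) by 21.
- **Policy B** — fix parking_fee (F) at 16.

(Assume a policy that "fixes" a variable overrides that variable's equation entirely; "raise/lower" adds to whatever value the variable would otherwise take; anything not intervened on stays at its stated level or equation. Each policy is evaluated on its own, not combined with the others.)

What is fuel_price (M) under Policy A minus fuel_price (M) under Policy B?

93

Policy A (F + 21):
  F = 26 + 21 = 47
  M = 31 + 3·47 = 172
Policy B (F := 16):
  F = 16
  M = 31 + 3·16 = 79
M: 172 − 79 = 93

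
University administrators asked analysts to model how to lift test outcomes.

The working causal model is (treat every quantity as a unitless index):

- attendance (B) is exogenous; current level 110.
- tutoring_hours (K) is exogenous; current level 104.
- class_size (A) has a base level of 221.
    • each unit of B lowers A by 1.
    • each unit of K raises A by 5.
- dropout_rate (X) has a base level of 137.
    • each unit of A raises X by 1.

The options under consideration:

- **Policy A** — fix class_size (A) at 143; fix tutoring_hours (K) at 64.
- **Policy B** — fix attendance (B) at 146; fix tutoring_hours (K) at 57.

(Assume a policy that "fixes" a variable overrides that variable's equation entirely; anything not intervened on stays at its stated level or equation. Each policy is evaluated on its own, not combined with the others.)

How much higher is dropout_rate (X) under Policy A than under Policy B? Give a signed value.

Policy A (A := 143, K := 64):
  B = 110
  K = 64
  A = 143
  X = 137 + 143 = 280
Policy B (B := 146, K := 57):
  B = 146
  K = 57
  A = 221 − 146 + 5·57 = 360
  X = 137 + 360 = 497
X: 280 − 497 = -217

-217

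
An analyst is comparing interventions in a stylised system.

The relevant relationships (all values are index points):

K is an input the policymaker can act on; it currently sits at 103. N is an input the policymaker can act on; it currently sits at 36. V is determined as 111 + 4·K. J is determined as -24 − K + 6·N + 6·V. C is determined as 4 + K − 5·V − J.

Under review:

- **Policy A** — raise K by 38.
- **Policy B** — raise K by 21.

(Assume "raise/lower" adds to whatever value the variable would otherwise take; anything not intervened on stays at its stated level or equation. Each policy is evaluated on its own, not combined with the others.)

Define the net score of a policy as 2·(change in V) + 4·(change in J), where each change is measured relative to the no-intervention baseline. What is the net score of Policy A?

Baseline:
  K = 103
  N = 36
  V = 111 + 4·103 = 523
  J = -24 − 103 + 6·36 + 6·523 = 3227
Policy A (K + 38):
  K = 103 + 38 = 141
  N = 36
  V = 111 + 4·141 = 675
  J = -24 − 141 + 6·36 + 6·675 = 4101
ΔV = 675 − 523 = 152; ΔJ = 4101 − 3227 = 874
Score = 2·152 + 4·874 = 3800

3800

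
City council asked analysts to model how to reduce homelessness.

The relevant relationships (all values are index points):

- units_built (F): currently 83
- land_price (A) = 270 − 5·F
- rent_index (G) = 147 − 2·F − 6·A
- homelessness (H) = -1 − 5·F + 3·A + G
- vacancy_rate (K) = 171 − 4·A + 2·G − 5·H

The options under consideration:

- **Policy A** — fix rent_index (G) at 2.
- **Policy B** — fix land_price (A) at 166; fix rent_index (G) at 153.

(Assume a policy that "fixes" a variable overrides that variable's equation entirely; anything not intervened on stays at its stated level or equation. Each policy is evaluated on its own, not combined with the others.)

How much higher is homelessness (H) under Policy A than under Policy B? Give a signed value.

Policy A (G := 2):
  F = 83
  A = 270 − 5·83 = -145
  G = 2
  H = -1 − 5·83 + 3·(-145) + 2 = -849
Policy B (A := 166, G := 153):
  F = 83
  A = 166
  G = 153
  H = -1 − 5·83 + 3·166 + 153 = 235
H: -849 − 235 = -1084

-1084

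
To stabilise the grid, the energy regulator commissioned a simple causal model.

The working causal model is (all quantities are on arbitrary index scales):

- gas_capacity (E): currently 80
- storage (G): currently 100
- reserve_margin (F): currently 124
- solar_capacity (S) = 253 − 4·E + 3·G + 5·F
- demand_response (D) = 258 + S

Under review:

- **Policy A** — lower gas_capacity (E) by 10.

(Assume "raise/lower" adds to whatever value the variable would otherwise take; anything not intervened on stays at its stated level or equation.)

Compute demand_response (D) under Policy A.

1151

Policy A (E − 10):
  E = 80 − 10 = 70
  G = 100
  F = 124
  S = 253 − 4·70 + 3·100 + 5·124 = 893
  D = 258 + 893 = 1151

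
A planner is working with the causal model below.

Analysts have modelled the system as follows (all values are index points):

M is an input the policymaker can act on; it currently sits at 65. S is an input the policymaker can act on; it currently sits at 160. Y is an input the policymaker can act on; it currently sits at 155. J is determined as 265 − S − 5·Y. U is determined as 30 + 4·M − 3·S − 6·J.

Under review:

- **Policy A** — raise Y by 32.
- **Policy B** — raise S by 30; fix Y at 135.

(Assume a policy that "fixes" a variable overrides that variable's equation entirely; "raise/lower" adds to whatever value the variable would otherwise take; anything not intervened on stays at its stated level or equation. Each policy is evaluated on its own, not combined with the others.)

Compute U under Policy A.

4790

Policy A (Y + 32):
  M = 65
  S = 160
  Y = 155 + 32 = 187
  J = 265 − 160 − 5·187 = -830
  U = 30 + 4·65 − 3·160 − 6·(-830) = 4790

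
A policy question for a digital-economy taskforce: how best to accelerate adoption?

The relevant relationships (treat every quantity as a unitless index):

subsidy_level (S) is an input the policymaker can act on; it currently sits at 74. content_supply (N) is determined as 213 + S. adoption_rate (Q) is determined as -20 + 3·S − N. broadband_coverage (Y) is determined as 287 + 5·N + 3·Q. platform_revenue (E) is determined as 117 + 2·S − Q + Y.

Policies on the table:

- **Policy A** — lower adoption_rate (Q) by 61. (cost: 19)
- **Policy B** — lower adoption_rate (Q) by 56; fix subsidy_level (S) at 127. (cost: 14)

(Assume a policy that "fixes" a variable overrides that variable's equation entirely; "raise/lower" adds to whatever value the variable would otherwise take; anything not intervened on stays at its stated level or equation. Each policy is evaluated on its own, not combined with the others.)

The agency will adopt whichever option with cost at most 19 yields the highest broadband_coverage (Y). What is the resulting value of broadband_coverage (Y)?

1882

Policy A (Q − 61):
  S = 74
  N = 213 + 74 = 287
  Q = -20 + 3·74 − 287 (−61 from intervention) = -146
  Y = 287 + 5·287 + 3·(-146) = 1284
Policy B (Q − 56, S := 127):
  S = 127
  N = 213 + 127 = 340
  Q = -20 + 3·127 − 340 (−56 from intervention) = -35
  Y = 287 + 5·340 + 3·(-35) = 1882
Comparing — Policy A: Y=1284, Policy B: Y=1882. Highest is 1882 (Policy B).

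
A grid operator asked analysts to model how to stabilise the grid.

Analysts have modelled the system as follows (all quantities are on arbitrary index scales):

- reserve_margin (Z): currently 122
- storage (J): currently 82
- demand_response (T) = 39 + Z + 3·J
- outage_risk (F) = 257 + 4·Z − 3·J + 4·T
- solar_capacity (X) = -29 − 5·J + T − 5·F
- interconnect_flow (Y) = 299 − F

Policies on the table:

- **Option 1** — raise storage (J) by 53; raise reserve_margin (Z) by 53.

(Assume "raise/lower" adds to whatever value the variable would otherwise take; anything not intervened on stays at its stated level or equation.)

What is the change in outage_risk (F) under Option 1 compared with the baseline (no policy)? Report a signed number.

Baseline:
  Z = 122
  J = 82
  T = 39 + 122 + 3·82 = 407
  F = 257 + 4·122 − 3·82 + 4·407 = 2127
Option 1 (J + 53, Z + 53):
  Z = 122 + 53 = 175
  J = 82 + 53 = 135
  T = 39 + 175 + 3·135 = 619
  F = 257 + 4·175 − 3·135 + 4·619 = 3028
Change in F: 3028 − 2127 = 901

901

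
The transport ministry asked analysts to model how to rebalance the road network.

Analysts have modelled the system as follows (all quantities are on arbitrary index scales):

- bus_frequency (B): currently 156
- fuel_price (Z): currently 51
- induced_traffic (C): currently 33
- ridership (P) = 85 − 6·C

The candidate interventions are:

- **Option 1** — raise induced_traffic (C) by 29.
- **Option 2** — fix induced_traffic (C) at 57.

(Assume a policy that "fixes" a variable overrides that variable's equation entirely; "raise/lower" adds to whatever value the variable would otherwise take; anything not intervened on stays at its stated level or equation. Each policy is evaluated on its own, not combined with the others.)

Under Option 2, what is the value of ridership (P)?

Option 2 (C := 57):
  C = 57
  P = 85 − 6·57 = -257

-257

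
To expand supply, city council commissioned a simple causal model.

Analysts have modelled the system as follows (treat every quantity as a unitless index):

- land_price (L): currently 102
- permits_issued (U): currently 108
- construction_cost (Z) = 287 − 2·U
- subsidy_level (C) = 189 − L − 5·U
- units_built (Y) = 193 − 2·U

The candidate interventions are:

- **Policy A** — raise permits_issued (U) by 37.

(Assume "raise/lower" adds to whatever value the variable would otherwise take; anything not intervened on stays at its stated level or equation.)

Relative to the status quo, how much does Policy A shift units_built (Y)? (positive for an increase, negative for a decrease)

-74

Baseline:
  U = 108
  Y = 193 − 2·108 = -23
Policy A (U + 37):
  U = 108 + 37 = 145
  Y = 193 − 2·145 = -97
Change in Y: -97 − (-23) = -74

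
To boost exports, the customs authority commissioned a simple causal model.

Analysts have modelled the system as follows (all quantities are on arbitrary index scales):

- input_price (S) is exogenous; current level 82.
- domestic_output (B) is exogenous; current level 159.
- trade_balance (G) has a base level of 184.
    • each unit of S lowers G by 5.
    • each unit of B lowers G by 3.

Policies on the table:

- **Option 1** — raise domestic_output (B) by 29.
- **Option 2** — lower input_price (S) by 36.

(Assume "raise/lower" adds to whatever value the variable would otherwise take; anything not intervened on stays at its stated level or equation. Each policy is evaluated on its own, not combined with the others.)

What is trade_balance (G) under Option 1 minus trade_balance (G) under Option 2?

-267

Option 1 (B + 29):
  S = 82
  B = 159 + 29 = 188
  G = 184 − 5·82 − 3·188 = -790
Option 2 (S − 36):
  S = 82 − 36 = 46
  B = 159
  G = 184 − 5·46 − 3·159 = -523
G: -790 − (-523) = -267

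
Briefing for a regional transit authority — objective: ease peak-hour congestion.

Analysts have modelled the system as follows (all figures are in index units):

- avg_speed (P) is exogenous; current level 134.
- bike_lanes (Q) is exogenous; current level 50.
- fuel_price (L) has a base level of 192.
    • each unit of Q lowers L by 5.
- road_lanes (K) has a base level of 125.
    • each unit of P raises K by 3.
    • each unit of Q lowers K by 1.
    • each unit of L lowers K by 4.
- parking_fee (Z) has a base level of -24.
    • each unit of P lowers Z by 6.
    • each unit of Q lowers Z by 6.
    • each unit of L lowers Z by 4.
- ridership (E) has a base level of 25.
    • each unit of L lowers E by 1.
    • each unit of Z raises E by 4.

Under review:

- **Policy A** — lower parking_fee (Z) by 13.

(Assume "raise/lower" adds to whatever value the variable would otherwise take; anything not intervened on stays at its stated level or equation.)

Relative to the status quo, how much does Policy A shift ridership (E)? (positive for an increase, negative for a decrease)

-52

Baseline:
  P = 134
  Q = 50
  L = 192 − 5·50 = -58
  Z = -24 − 6·134 − 6·50 − 4·(-58) = -896
  E = 25 − (-58) + 4·(-896) = -3501
Policy A (Z − 13):
  P = 134
  Q = 50
  L = 192 − 5·50 = -58
  Z = -24 − 6·134 − 6·50 − 4·(-58) (−13 from intervention) = -909
  E = 25 − (-58) + 4·(-909) = -3553
Change in E: -3553 − (-3501) = -52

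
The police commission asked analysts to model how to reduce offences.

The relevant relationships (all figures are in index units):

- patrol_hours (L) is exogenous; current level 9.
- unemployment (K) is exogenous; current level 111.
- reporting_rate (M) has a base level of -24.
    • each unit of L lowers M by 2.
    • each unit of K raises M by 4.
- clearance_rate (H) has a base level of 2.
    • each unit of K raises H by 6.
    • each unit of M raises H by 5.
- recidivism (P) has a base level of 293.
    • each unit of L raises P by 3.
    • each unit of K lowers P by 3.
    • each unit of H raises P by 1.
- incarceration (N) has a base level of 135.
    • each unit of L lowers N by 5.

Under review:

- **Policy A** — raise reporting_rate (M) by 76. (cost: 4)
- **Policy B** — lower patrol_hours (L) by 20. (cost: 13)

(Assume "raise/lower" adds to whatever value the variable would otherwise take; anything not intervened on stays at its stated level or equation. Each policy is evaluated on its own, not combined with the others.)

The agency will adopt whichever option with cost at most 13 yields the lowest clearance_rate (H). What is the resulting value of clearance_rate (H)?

Policy A (M + 76):
  L = 9
  K = 111
  M = -24 − 2·9 + 4·111 (+76 from intervention) = 478
  H = 2 + 6·111 + 5·478 = 3058
Policy B (L − 20):
  L = 9 − 20 = -11
  K = 111
  M = -24 − 2·(-11) + 4·111 = 442
  H = 2 + 6·111 + 5·442 = 2878
Comparing — Policy A: H=3058, Policy B: H=2878. Lowest is 2878 (Policy B).

2878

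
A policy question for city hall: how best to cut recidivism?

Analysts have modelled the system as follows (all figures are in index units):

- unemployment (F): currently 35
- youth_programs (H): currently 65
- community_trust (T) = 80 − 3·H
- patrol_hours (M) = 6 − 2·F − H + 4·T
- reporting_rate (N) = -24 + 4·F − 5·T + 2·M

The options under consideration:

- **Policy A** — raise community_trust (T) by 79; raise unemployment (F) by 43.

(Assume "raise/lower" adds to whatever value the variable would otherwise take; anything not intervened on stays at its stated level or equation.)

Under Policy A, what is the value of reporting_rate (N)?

Policy A (T + 79, F + 43):
  F = 35 + 43 = 78
  H = 65
  T = 80 − 3·65 (+79 from intervention) = -36
  M = 6 − 2·78 − 65 + 4·(-36) = -359
  N = -24 + 4·78 − 5·(-36) + 2·(-359) = -250

-250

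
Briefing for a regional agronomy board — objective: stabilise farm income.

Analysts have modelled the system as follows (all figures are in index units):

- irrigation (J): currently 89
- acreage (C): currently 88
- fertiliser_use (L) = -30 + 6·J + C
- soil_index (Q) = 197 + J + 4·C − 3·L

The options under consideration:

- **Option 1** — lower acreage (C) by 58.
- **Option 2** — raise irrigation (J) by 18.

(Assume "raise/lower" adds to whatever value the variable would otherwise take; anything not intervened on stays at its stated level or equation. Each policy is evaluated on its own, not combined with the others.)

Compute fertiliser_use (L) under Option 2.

Option 2 (J + 18):
  J = 89 + 18 = 107
  C = 88
  L = -30 + 6·107 + 88 = 700

700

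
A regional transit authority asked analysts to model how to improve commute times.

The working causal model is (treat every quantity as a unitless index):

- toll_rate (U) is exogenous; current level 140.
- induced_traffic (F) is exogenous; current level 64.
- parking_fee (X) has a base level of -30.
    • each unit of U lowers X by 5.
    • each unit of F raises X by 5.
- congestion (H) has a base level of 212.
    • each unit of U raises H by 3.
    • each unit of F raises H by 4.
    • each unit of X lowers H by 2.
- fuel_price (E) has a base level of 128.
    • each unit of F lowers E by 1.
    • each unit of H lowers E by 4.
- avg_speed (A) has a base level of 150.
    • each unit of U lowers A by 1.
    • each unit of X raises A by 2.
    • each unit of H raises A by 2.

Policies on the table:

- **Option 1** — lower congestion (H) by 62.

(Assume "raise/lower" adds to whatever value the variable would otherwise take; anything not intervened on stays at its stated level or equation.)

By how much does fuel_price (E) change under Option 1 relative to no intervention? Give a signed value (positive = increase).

Baseline:
  U = 140
  F = 64
  X = -30 − 5·140 + 5·64 = -410
  H = 212 + 3·140 + 4·64 − 2·(-410) = 1708
  E = 128 − 64 − 4·1708 = -6768
Option 1 (H − 62):
  U = 140
  F = 64
  X = -30 − 5·140 + 5·64 = -410
  H = 212 + 3·140 + 4·64 − 2·(-410) (−62 from intervention) = 1646
  E = 128 − 64 − 4·1646 = -6520
Change in E: -6520 − (-6768) = 248

248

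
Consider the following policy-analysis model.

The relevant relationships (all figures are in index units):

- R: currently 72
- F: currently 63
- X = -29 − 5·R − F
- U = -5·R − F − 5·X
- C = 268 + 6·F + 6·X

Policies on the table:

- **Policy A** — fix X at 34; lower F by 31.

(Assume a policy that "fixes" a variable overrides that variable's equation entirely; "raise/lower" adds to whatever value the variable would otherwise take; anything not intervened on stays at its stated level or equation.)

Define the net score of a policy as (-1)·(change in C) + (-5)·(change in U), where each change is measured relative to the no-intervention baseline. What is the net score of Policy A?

9265

Baseline:
  R = 72
  F = 63
  X = -29 − 5·72 − 63 = -452
  U = 0 − 5·72 − 63 − 5·(-452) = 1837
  C = 268 + 6·63 + 6·(-452) = -2066
Policy A (X := 34, F − 31):
  R = 72
  F = 63 − 31 = 32
  X = 34
  U = 0 − 5·72 − 32 − 5·34 = -562
  C = 268 + 6·32 + 6·34 = 664
ΔC = 664 − (-2066) = 2730; ΔU = -562 − 1837 = -2399
Score = (-1)·2730 + (-5)·(-2399) = 9265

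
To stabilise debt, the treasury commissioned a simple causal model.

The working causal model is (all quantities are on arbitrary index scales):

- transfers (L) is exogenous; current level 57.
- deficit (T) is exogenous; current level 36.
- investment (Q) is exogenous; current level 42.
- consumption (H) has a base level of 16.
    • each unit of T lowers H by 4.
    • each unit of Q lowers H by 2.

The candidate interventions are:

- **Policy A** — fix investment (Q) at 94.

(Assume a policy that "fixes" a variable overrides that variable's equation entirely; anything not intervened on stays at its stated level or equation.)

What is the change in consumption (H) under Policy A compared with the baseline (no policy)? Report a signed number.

-104

Baseline:
  T = 36
  Q = 42
  H = 16 − 4·36 − 2·42 = -212
Policy A (Q := 94):
  T = 36
  Q = 94
  H = 16 − 4·36 − 2·94 = -316
Change in H: -316 − (-212) = -104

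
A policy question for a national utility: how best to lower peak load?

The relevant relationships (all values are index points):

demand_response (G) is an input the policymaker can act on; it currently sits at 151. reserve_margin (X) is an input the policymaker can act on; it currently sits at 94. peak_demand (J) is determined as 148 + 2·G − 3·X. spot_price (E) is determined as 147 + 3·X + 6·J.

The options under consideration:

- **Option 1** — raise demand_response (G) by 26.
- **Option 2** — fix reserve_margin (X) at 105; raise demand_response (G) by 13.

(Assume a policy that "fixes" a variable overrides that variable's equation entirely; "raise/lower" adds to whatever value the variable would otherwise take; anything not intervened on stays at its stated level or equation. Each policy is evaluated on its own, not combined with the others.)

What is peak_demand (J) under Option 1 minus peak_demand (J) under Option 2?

Option 1 (G + 26):
  G = 151 + 26 = 177
  X = 94
  J = 148 + 2·177 − 3·94 = 220
Option 2 (X := 105, G + 13):
  G = 151 + 13 = 164
  X = 105
  J = 148 + 2·164 − 3·105 = 161
J: 220 − 161 = 59

59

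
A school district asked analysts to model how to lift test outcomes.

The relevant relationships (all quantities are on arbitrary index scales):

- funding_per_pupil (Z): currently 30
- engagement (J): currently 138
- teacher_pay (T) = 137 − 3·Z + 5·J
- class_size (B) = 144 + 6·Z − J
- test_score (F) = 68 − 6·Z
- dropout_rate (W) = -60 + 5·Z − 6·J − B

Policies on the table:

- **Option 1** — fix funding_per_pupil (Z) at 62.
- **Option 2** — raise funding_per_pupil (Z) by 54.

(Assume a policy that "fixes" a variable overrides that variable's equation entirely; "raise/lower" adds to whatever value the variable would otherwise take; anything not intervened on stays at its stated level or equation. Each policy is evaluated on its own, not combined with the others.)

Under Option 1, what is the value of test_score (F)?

Option 1 (Z := 62):
  Z = 62
  F = 68 − 6·62 = -304

-304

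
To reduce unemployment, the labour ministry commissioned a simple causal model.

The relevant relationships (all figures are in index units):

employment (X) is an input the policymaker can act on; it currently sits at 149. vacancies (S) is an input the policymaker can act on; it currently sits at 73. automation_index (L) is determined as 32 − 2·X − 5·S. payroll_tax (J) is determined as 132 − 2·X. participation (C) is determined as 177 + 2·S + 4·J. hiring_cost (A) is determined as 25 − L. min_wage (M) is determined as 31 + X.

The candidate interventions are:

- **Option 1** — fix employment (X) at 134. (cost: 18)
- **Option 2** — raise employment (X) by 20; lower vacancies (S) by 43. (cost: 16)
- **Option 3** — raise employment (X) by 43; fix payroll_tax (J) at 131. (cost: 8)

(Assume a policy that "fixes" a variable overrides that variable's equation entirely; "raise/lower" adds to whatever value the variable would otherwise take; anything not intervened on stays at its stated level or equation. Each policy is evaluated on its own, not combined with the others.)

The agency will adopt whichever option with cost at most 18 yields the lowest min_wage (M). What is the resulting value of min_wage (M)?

Option 1 (X := 134):
  X = 134
  M = 31 + 134 = 165
Option 2 (X + 20, S − 43):
  X = 149 + 20 = 169
  M = 31 + 169 = 200
Option 3 (X + 43, J := 131):
  X = 149 + 43 = 192
  M = 31 + 192 = 223
Comparing — Option 1: M=165, Option 2: M=200, Option 3: M=223. Lowest is 165 (Option 1).

165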